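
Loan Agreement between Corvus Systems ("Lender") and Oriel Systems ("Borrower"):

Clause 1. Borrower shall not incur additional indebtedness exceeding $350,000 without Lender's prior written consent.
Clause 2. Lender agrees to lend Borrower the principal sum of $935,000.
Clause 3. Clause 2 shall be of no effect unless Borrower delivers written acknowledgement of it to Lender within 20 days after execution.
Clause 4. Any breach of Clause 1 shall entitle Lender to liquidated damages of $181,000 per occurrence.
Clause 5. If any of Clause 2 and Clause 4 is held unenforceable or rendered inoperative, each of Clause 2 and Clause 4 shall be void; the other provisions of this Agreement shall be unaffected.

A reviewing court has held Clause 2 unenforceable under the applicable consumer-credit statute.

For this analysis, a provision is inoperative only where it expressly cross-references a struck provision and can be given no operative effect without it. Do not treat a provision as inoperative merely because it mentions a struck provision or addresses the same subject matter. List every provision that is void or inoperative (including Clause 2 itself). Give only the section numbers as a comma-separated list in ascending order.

Clause 2 is struck. Clause 3 merely fixes the acknowledgement condition for Clause 2; with Clause 2 gone it has nothing to operate on and falls away. Clause 5 declares Clause 2 and Clause 4 mutually dependent; since one of them has fallen, all of them are of no effect. That brings down Clause 4 as well. The remainder continues in force under Clause 5. Clause 1 and Clause 5 remain in effect.

2, 3, 4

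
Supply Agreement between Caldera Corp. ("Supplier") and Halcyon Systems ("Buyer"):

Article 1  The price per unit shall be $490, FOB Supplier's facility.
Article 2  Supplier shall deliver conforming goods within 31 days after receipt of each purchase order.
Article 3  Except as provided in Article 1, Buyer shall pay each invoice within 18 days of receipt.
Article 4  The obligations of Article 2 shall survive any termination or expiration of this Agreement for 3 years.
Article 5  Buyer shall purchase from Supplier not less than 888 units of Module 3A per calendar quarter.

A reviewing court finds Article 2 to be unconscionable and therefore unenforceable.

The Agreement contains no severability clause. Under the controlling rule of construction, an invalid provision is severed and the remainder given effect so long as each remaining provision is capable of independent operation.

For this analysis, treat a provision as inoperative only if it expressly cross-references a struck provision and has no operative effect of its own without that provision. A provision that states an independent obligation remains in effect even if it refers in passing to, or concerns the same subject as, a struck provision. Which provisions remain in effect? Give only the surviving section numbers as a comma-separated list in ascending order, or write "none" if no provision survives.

1, 3, 5

Article 2 is struck. Article 4 has no operative effect of its own apart from Article 2 and is therefore inoperative. Under the stated default rule, only provisions that cannot operate independently fall away; the rest are enforced. Article 1, Article 3, and Article 5 remain in effect.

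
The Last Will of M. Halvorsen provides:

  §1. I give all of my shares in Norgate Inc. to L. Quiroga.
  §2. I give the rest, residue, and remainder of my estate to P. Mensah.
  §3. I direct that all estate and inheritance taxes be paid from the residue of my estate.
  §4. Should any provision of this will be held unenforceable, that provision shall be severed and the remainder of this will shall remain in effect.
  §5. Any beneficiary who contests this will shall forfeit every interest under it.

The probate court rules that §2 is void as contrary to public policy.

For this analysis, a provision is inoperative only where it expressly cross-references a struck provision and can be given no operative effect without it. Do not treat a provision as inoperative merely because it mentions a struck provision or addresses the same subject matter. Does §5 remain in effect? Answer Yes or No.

Yes

§2 is struck. No other provision's operative terms depend on §2. Under the severability clause in §4, the remaining provisions continue in force. That leaves §1, §3, §4, and §5 in effect. §5 is among the surviving provisions, so the answer is yes.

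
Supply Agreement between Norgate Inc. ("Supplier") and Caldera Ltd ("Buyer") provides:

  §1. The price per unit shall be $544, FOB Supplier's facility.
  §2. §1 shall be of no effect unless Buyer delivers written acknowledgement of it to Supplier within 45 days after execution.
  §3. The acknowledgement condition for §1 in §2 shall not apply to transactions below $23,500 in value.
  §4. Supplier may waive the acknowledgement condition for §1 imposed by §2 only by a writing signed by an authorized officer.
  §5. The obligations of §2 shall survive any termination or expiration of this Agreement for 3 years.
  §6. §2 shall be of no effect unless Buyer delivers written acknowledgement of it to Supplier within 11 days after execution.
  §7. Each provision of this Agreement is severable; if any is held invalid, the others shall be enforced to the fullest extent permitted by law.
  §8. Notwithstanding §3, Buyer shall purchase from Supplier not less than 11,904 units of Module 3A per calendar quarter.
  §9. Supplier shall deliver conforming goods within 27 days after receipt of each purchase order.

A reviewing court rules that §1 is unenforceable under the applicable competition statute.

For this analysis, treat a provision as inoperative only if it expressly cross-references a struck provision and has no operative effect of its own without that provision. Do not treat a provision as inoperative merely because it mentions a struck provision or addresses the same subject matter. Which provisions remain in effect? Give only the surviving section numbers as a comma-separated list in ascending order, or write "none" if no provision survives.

7, 8, 9

§1 is struck. The only function of §2 is the acknowledgement condition for §1, so it cannot stand once §1 is removed. §3 operates only by reference to §2, so it falls with §2. §4 has no operative effect of its own apart from §2 and is therefore inoperative. The only function of §5 is the survival period for §2, so it cannot stand once §2 is removed. §6 operates only by reference to §2, so it falls with §2. §8 mentions §3 but its own obligation stands independently of §3, so §8 is not affected. Under the severability clause in §7, the remaining provisions continue in force. §7, §8, and §9 remain in effect.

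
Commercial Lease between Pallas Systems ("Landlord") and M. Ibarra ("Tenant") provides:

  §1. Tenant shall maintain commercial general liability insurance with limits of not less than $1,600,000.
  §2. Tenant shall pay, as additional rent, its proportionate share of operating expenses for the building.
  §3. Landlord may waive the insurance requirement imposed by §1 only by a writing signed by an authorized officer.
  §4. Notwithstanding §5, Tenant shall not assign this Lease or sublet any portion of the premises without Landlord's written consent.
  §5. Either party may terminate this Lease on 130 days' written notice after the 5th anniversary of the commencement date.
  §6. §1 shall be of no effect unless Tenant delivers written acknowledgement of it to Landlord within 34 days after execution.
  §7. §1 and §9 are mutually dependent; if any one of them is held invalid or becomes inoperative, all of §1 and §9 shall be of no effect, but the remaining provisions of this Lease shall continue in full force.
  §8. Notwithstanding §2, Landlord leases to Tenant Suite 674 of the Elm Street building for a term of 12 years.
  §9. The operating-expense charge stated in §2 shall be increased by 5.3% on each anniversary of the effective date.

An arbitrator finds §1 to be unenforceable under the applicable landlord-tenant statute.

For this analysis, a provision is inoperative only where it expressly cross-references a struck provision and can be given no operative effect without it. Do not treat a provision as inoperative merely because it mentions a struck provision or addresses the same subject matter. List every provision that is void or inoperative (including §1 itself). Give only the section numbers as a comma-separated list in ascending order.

§1 is struck. The only function of §3 is the waiver condition for §1, so it cannot stand once §1 is removed. The only function of §6 is the acknowledgement condition for §1, so it cannot stand once §1 is removed. §7 declares §1 and §9 mutually dependent; since one of them has fallen, all of them are of no effect. That brings down §9 as well. The remainder continues in force under §7. That leaves §2, §4, §5, §7, and §8 in effect.

1, 3, 6, 9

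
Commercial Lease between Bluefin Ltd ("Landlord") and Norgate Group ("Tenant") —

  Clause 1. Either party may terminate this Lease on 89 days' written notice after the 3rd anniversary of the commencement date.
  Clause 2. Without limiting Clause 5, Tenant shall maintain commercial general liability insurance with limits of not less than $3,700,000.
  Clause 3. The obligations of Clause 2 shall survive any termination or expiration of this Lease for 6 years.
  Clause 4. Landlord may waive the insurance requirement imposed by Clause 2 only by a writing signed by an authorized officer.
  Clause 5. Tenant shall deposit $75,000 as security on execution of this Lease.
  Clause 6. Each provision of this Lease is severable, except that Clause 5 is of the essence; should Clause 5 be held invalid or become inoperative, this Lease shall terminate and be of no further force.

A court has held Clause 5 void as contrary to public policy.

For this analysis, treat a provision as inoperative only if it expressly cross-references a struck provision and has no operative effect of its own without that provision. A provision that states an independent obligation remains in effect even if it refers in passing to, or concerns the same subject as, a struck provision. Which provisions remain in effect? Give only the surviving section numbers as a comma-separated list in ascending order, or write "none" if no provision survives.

Clause 5 is struck. Nothing else in the Lease is defined by reference to Clause 5. Clause 6 makes Clause 5 an essential term, and Clause 5 is the provision held invalid; under Clause 6, the entire Lease is therefore void. No provision of the Lease survives.

none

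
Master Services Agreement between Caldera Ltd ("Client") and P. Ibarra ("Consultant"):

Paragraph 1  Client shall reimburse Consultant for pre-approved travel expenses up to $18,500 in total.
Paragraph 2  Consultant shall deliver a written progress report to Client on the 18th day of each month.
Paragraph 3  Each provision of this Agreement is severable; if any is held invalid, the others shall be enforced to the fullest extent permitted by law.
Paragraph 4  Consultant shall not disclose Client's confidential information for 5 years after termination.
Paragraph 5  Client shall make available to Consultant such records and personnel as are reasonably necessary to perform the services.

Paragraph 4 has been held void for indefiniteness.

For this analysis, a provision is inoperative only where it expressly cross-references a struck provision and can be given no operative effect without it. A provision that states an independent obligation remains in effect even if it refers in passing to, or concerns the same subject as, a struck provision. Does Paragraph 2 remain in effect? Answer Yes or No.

Yes

Paragraph 4 is struck. Nothing else in the Agreement is defined by reference to Paragraph 4. Under the severability clause in Paragraph 3, the remaining provisions continue in force. The provisions still in force are Paragraph 1, Paragraph 2, Paragraph 3, and Paragraph 5. Paragraph 2 is among the surviving provisions, so the answer is yes.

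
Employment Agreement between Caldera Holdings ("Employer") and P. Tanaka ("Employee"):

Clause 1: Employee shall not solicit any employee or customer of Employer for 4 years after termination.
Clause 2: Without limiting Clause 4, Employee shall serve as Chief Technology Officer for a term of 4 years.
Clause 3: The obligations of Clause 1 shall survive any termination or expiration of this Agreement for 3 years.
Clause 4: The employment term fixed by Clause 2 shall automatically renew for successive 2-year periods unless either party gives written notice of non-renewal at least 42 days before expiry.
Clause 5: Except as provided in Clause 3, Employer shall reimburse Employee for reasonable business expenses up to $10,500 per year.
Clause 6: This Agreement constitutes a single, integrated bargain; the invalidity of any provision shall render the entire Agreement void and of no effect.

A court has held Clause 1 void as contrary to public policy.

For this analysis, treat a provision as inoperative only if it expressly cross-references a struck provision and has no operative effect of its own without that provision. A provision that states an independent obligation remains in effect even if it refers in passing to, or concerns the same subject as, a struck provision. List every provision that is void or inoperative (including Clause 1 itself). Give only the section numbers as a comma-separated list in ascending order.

1, 2, 3, 4, 5, 6

Clause 1 is struck. Clause 3 has no operative effect of its own apart from Clause 1 and is therefore inoperative. Clause 6 provides that the Agreement is not severable, so the invalidity of any one provision voids the entire Agreement. No provision of the Agreement survives.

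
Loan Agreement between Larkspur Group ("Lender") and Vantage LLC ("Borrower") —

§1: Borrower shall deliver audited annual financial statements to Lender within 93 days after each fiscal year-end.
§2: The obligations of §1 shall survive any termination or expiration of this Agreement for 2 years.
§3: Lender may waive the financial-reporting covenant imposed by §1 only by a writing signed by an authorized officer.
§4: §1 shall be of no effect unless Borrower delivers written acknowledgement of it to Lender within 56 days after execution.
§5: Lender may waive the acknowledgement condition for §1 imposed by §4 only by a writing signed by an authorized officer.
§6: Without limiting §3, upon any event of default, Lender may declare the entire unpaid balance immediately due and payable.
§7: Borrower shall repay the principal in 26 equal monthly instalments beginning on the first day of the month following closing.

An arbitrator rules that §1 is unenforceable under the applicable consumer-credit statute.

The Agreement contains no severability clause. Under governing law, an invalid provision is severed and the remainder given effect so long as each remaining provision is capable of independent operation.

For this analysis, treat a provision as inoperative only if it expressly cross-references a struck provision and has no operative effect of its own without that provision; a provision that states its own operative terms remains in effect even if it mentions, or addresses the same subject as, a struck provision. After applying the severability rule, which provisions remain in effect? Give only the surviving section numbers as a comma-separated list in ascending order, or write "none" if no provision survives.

§1 is struck. §2 has no operative effect of its own apart from §1 and is therefore inoperative. The only function of §3 is the waiver condition for §1, so it cannot stand once §1 is removed. §4 has no operative effect of its own apart from §1 and is therefore inoperative. The only function of §5 is the waiver condition for §4, so it cannot stand once §4 is removed. Although §6 refers to §3, its operative terms do not depend on §3, so it remains in effect. Under the stated default rule, only provisions that cannot operate independently fall away; the rest are enforced. The provisions still in force are §6 and §7.

6, 7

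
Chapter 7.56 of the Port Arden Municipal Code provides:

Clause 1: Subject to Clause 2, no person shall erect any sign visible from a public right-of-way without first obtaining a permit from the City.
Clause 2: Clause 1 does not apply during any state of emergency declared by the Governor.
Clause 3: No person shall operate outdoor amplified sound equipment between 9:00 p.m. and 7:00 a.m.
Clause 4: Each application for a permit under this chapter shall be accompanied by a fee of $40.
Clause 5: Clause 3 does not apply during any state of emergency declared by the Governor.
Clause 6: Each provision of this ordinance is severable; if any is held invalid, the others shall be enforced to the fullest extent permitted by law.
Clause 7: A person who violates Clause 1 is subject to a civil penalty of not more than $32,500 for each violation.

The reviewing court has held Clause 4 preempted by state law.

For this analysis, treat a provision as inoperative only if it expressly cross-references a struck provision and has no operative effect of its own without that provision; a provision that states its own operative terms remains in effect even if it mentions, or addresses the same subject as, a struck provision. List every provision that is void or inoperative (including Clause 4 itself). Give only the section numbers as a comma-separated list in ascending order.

Clause 4 is struck. No other provision's operative terms depend on Clause 4. Under the severability clause in Clause 6, the remaining provisions continue in force. That leaves Clause 1, Clause 2, Clause 3, Clause 5, Clause 6, and Clause 7 in effect.

4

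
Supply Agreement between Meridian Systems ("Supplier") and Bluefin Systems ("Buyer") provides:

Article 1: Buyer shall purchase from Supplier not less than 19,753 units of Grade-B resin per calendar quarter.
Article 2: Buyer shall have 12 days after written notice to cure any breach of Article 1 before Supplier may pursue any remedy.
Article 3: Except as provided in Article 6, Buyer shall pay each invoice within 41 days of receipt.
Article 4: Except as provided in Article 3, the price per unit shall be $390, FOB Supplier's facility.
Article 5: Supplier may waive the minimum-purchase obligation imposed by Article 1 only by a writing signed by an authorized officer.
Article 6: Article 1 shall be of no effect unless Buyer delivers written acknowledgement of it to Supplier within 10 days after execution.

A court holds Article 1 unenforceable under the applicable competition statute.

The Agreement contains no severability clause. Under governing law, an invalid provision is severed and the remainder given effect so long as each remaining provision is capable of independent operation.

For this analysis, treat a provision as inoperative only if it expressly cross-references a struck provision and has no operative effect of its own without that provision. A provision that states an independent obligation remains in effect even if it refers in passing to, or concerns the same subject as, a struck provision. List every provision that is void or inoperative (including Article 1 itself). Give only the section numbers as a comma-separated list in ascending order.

Article 1 is struck. Article 2 merely fixes the cure period for breach of Article 1; with Article 1 gone it has nothing to operate on and falls away. Article 5 has no operative effect of its own apart from Article 1 and is therefore inoperative. Article 6 operates only by reference to Article 1, so it falls with Article 1. Although Article 3 refers to Article 6, its operative terms do not depend on Article 6, so it remains in effect. Under the stated default rule, only provisions that cannot operate independently fall away; the rest are enforced. The provisions still in force are Article 3 and Article 4.

1, 2, 5, 6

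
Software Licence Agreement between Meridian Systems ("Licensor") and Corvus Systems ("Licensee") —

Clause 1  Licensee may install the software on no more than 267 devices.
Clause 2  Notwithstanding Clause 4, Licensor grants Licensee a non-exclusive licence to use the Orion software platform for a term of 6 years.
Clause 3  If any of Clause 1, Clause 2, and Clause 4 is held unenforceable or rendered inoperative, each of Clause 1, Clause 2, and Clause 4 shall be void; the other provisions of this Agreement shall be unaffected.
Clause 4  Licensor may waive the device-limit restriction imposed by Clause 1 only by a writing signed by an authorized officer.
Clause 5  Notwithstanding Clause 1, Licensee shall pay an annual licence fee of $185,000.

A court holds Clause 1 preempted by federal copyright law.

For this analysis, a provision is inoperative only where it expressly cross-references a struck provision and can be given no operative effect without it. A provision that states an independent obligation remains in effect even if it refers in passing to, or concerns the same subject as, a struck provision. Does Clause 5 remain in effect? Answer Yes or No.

Yes

Clause 1 is struck. Clause 4 has no operative effect of its own apart from Clause 1 and is therefore inoperative. Clause 5 mentions Clause 1 but its own obligation stands independently of Clause 1, so Clause 5 is not affected. Clause 3 declares Clause 1, Clause 2, and Clause 4 mutually dependent; since one of them has fallen, all of them are of no effect. That brings down Clause 2 as well. The remainder continues in force under Clause 3. Clause 3 and Clause 5 remain in effect. Clause 5 is among the surviving provisions, so the answer is yes.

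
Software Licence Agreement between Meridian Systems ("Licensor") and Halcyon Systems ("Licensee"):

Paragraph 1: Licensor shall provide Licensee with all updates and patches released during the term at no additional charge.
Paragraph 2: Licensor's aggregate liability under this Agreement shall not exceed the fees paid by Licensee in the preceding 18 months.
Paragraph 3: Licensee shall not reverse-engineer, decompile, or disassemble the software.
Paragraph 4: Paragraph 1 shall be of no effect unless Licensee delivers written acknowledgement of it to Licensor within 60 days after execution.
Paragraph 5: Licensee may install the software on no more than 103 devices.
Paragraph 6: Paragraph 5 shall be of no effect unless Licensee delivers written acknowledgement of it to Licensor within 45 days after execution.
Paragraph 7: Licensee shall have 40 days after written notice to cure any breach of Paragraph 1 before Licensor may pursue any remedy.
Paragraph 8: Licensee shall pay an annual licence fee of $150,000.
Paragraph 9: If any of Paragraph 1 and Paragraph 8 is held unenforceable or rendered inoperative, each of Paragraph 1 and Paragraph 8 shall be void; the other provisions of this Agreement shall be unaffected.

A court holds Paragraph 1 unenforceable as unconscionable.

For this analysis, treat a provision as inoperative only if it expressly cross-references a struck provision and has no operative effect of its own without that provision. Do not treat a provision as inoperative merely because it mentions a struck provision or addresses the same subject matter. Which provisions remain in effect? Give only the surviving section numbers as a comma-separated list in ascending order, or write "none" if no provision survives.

Paragraph 1 is struck. Paragraph 4 operates only by reference to Paragraph 1, so it falls with Paragraph 1. Paragraph 7 merely fixes the cure period for breach of Paragraph 1; with Paragraph 1 gone it has nothing to operate on and falls away. Paragraph 9 declares Paragraph 1 and Paragraph 8 mutually dependent; since one of them has fallen, all of them are of no effect. That brings down Paragraph 8 as well. The remainder continues in force under Paragraph 9. The provisions still in force are Paragraph 2, Paragraph 3, Paragraph 5, Paragraph 6, and Paragraph 9.

2, 3, 5, 6, 9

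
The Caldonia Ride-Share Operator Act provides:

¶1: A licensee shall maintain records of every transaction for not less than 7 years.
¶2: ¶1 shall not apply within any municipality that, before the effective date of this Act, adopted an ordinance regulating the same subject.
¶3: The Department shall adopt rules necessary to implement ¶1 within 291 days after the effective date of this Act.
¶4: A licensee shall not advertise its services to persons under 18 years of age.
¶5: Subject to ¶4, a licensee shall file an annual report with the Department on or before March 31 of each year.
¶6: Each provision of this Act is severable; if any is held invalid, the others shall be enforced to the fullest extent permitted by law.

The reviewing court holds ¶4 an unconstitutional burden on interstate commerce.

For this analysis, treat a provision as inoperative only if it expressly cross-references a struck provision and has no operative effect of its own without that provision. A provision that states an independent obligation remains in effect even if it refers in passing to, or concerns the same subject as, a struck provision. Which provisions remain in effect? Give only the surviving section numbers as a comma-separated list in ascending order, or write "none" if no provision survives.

1, 2, 3, 5, 6

¶4 is struck. ¶5 mentions ¶4 but its own obligation stands independently of ¶4, so ¶5 is not affected. Nothing else in the Act is defined by reference to ¶4. ¶6 is a severability clause and preserves every provision that can still be given independent effect. ¶1, ¶2, ¶3, ¶5, and ¶6 remain in effect.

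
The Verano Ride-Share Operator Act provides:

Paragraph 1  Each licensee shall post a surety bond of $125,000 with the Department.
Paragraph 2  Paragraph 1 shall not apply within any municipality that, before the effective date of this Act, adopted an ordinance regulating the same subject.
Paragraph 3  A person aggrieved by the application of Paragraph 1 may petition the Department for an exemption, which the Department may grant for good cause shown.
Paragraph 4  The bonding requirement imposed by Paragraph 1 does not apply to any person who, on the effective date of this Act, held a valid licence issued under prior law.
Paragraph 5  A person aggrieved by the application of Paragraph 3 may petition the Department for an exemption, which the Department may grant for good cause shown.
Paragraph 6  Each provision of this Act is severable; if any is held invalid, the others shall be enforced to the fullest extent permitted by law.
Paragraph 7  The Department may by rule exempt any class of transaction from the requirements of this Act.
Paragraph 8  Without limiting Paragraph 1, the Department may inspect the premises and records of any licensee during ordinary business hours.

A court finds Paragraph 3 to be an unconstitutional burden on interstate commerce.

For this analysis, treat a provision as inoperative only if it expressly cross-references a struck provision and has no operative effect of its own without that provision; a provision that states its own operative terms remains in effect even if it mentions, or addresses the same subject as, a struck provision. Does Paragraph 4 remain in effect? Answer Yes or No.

Paragraph 3 is struck. Paragraph 5 operates only by reference to Paragraph 3, so it falls with Paragraph 3. Paragraph 6 is a severability clause and preserves every provision that can still be given independent effect. The provisions still in force are Paragraph 1, Paragraph 2, Paragraph 4, Paragraph 6, Paragraph 7, and Paragraph 8. Paragraph 4 is among the surviving provisions, so the answer is yes.

Yes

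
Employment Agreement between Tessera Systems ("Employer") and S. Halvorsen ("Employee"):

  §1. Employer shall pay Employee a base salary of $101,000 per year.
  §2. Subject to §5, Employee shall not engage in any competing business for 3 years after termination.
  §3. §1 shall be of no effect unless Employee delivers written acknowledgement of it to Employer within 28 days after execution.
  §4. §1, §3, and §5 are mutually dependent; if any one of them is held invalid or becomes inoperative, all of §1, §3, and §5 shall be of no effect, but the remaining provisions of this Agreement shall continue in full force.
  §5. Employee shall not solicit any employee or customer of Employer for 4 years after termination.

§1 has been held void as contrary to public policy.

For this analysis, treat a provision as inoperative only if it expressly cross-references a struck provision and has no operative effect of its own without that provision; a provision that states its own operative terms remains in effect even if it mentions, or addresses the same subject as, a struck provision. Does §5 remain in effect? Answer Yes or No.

No

§1 is struck. §3 merely fixes the acknowledgement condition for §1; with §1 gone it has nothing to operate on and falls away. §2 mentions §5 but its own obligation stands independently of §5, so §2 is not affected. §4 declares §1, §3, and §5 mutually dependent; since one of them has fallen, all of them are of no effect. That brings down §5 as well. The remainder continues in force under §4. The provisions still in force are §2 and §4. §5 is among the inoperative provisions, so the answer is no.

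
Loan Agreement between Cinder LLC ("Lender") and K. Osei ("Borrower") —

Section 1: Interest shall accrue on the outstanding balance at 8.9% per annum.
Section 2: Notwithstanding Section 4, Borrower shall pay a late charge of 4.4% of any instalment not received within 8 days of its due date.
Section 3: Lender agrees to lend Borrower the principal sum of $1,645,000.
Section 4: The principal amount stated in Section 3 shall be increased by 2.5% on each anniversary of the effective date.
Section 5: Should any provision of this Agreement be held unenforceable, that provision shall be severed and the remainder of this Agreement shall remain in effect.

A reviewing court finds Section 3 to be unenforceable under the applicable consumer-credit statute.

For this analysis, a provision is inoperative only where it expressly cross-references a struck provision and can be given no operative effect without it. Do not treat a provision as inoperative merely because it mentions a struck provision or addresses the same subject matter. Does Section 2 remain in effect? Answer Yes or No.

Section 3 is struck. Section 4 has no operative effect of its own apart from Section 3 and is therefore inoperative. Section 2 mentions Section 4 but its own obligation stands independently of Section 4, so Section 2 is not affected. Under the severability clause in Section 5, the remaining provisions continue in force. The provisions still in force are Section 1, Section 2, and Section 5. Section 2 is among the surviving provisions, so the answer is yes.

Yes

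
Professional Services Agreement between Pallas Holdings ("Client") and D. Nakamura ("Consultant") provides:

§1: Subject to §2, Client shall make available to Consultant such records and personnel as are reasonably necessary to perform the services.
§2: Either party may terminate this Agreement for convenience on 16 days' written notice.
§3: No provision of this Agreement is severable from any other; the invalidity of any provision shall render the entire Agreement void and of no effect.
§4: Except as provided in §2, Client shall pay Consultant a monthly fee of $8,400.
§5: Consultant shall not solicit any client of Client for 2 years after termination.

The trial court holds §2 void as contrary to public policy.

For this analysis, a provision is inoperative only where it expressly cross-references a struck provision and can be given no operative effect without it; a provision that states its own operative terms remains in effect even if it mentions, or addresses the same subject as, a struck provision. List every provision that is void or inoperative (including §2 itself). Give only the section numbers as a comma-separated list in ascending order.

§2 is struck. No other provision's operative terms depend on §2. §3 provides that the Agreement is not severable, so the invalidity of any one provision voids the entire Agreement. No provision of the Agreement survives.

1, 2, 3, 4, 5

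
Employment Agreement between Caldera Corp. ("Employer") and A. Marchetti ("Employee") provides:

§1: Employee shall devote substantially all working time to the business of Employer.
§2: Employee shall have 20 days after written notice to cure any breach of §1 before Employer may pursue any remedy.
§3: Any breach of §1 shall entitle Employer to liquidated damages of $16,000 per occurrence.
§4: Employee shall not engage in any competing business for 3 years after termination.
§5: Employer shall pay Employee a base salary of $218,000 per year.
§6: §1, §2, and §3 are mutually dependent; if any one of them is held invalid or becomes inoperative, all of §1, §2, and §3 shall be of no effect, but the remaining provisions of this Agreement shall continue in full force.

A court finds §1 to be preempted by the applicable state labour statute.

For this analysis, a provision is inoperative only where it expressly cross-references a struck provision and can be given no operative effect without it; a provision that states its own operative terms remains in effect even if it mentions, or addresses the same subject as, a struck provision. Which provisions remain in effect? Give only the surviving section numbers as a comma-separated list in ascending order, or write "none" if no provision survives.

4, 5, 6

§1 is struck. The only function of §2 is the cure period for breach of §1, so it cannot stand once §1 is removed. §3 does nothing except set the liquidated-damages amount by reference to §1; with §1 gone it has no independent effect and is inoperative. §6 declares §1, §2, and §3 mutually dependent; since one of them has fallen, all of them are of no effect. The remainder continues in force under §6. §4, §5, and §6 remain in effect.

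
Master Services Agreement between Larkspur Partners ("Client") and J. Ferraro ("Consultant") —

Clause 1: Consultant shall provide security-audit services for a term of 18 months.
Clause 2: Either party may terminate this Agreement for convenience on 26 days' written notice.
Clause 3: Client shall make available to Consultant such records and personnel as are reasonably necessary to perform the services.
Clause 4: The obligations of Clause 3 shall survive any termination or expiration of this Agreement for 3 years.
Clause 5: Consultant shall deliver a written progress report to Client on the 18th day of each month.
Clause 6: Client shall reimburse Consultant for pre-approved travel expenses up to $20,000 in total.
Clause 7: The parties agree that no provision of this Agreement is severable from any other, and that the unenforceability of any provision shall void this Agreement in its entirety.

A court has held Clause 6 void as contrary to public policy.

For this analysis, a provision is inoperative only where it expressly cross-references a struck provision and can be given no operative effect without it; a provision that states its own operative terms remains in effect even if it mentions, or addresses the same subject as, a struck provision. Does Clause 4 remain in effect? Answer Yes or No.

Clause 6 is struck. No other provision's operative terms depend on Clause 6. Clause 7 provides that the Agreement is not severable, so the invalidity of any one provision voids the entire Agreement. No provision of the Agreement survives. Clause 4 is among the inoperative provisions, so the answer is no.

No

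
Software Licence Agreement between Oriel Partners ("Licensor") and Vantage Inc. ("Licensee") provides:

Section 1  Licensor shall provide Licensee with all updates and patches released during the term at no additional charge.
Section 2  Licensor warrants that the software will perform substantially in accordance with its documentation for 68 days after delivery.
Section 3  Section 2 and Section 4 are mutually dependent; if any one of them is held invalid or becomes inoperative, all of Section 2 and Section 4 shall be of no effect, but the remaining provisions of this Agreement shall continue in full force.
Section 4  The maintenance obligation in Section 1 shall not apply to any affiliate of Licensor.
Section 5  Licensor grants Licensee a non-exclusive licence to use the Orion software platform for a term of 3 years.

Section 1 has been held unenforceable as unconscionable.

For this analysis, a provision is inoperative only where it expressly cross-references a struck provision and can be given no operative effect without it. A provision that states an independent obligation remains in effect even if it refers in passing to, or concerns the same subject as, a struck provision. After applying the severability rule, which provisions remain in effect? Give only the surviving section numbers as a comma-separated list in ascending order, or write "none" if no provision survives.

3, 5

Section 1 is struck. The whole of Section 4 is the carve-out from the maintenance obligation, defined by reference to Section 1, so Section 4 cannot stand once Section 1 is removed. Section 3 declares Section 2 and Section 4 mutually dependent; since one of them has fallen, all of them are of no effect. That brings down Section 2 as well. The remainder continues in force under Section 3. The provisions still in force are Section 3 and Section 5.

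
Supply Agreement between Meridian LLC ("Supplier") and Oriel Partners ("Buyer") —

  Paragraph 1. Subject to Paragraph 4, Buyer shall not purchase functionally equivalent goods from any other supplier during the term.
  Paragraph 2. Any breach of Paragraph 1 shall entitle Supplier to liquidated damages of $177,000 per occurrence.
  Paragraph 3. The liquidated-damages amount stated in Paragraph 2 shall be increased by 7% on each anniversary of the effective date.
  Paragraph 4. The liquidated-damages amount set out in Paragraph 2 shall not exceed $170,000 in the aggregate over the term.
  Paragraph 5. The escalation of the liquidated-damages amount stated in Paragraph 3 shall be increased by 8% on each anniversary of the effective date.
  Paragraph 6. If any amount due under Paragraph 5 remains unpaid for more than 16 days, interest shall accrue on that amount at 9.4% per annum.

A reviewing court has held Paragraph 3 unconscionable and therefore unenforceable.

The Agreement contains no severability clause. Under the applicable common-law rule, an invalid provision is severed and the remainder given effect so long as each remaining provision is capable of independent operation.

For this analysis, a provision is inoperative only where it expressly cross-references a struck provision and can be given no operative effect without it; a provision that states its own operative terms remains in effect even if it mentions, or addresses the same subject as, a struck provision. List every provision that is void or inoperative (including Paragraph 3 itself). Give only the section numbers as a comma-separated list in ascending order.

3, 5, 6

Paragraph 3 is struck. Paragraph 5 has no operative effect of its own apart from Paragraph 3 and is therefore inoperative. Paragraph 6 does nothing except set the default interest on the escalation of the escalation of the liquidated-damages amount by reference to Paragraph 5; with Paragraph 5 gone it has no independent effect and is inoperative. With no severability clause, the stated default rule severs what cannot stand and enforces each remaining provision that can operate on its own. Paragraph 1, Paragraph 2, and Paragraph 4 remain in effect.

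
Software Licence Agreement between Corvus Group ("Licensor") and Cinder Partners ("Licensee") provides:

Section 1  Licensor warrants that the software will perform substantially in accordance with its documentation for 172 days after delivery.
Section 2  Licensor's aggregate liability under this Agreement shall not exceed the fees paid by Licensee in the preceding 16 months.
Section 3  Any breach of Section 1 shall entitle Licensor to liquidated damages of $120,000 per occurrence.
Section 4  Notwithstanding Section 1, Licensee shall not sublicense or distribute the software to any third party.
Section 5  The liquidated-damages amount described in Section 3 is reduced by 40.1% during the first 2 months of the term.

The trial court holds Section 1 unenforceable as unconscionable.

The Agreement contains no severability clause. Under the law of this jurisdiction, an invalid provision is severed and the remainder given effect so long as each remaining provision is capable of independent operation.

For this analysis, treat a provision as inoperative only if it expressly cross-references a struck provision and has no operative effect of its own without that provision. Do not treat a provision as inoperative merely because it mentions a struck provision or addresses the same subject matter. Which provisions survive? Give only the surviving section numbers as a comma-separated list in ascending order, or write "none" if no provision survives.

2, 4

Section 1 is struck. The whole of Section 3 is the liquidated-damages amount, defined by reference to Section 1, so Section 3 cannot stand once Section 1 is removed. Section 5 operates only by reference to Section 3, so it falls with Section 3. Section 4 mentions Section 1 but its own obligation stands independently of Section 1, so Section 4 is not affected. With no severability clause, the stated default rule severs what cannot stand and enforces each remaining provision that can operate on its own. That leaves Section 2 and Section 4 in effect.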